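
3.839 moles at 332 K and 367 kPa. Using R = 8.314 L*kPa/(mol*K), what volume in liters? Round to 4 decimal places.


PV = nRT, solve for V = nRT / P.
nRT = 3.839 * 8.314 * 332 = 10596.5921
V = 10596.5921 / 367
V = 28.87354796 L, rounded to 4 dp:

28.8735 L


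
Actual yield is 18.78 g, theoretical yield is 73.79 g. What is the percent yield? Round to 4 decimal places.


% yield = 100 * actual / theoretical
% yield = 100 * 18.78 / 73.79
% yield = 25.45060306 %, rounded to 4 dp:

25.4506 %


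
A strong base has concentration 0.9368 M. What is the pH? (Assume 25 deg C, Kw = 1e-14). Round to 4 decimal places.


A strong base dissociates completely, so [OH-] equals the given concentration.
pOH = -log10([OH-]) = -log10(0.9368) = 0.028353
pH = 14 - pOH = 14 - 0.028353
pH = 13.971647, rounded to 4 dp:

13.9716


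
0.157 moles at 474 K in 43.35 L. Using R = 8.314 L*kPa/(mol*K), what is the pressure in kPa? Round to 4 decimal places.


PV = nRT, solve for P = nRT / V.
nRT = 0.157 * 8.314 * 474 = 618.7113
P = 618.7113 / 43.35
P = 14.27246367 kPa, rounded to 4 dp:

14.2725 kPa


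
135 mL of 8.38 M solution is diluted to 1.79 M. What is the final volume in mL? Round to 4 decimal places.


Dilution: M1*V1 = M2*V2, solve for V2.
V2 = M1*V1 / M2
V2 = 8.38 * 135 / 1.79
V2 = 1131.3 / 1.79
V2 = 632.01117318 mL, rounded to 4 dp:

632.0112 mL


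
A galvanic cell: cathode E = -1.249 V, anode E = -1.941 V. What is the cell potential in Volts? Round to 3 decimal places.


Standard cell potential: E_cell = E_cathode - E_anode.
E_cell = -1.249 - (-1.941)
E_cell = 0.692 V, rounded to 3 dp:

0.692 V


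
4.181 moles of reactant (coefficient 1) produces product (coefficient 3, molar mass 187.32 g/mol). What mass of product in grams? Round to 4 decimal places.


Use the coefficient ratio to convert reactant moles to product moles, then multiply by the product's molar mass.
moles_P = moles_R * (coeff_P / coeff_R) = 4.181 * (3/1) = 12.543
mass_P = moles_P * M_P = 12.543 * 187.32
mass_P = 2349.55476 g, rounded to 4 dp:

2349.5548 g


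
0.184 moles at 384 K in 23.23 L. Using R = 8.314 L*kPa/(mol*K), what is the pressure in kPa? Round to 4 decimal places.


PV = nRT, solve for P = nRT / V.
nRT = 0.184 * 8.314 * 384 = 587.434
P = 587.434 / 23.23
P = 25.28773138 kPa, rounded to 4 dp:

25.2877 kPa


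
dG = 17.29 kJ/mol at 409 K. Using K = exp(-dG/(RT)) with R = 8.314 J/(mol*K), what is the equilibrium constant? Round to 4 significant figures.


dG is in kJ/mol; multiply by 1000 to match R in J/(mol*K).
RT = 8.314 * 409 = 3400.426 J/mol
exponent = -dG*1000 / (RT) = -(17.29*1000) / 3400.426 = -5.08465704
K = exp(-5.08465704)
K = 0.00619101, rounded to 4 significant figures:

0.006191


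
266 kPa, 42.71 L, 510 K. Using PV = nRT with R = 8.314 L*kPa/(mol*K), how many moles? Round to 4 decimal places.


PV = nRT, solve for n = PV / (RT).
PV = 266 * 42.71 = 11360.86
RT = 8.314 * 510 = 4240.14
n = 11360.86 / 4240.14
n = 2.67935964 mol, rounded to 4 dp:

2.6794 mol


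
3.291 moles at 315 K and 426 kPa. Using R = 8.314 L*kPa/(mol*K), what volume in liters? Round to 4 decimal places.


PV = nRT, solve for V = nRT / P.
nRT = 3.291 * 8.314 * 315 = 8618.8328
V = 8618.8328 / 426
V = 20.23200188 L, rounded to 4 dp:

20.2320 L


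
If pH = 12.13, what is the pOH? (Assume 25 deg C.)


At 25 deg C, pH + pOH = 14.
pOH = 14 - pH = 14 - 12.13
pOH = 1.87:

1.87


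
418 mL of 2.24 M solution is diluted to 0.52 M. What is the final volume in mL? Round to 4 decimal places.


Dilution: M1*V1 = M2*V2, solve for V2.
V2 = M1*V1 / M2
V2 = 2.24 * 418 / 0.52
V2 = 936.32 / 0.52
V2 = 1800.61538462 mL, rounded to 4 dp:

1800.6154 mL


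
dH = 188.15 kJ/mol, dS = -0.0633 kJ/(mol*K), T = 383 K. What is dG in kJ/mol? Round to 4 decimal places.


Gibbs: dG = dH - T*dS (consistent units, dS already in kJ/(mol*K)).
T*dS = 383 * -0.0633 = -24.2439
dG = 188.15 - (-24.2439)
dG = 212.3939 kJ/mol, rounded to 4 dp:

212.3939 kJ/mol


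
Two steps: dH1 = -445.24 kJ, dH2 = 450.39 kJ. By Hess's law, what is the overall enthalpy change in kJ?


Hess's law: enthalpy is a state function, so add the step enthalpies.
dH_total = dH1 + dH2 = -445.24 + (450.39)
dH_total = 5.15 kJ:

5.15 kJ


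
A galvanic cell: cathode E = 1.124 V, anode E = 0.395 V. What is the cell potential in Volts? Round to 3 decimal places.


Standard cell potential: E_cell = E_cathode - E_anode.
E_cell = 1.124 - (0.395)
E_cell = 0.729 V, rounded to 3 dp:

0.729 V


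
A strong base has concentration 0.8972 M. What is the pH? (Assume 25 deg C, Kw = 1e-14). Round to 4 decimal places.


A strong base dissociates completely, so [OH-] equals the given concentration.
pOH = -log10([OH-]) = -log10(0.8972) = 0.047111
pH = 14 - pOH = 14 - 0.047111
pH = 13.952889, rounded to 4 dp:

13.9529


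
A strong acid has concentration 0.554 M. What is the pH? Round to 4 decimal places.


A strong acid dissociates completely, so [H+] equals the given concentration.
pH = -log10([H+]) = -log10(0.554)
pH = 0.25649024, rounded to 4 dp:

0.2565


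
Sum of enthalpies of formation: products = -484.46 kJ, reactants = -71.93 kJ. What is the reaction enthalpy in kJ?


dH_rxn = sum(dH_f products) - sum(dH_f reactants)
dH_rxn = -484.46 - (-71.93)
dH_rxn = -412.53 kJ:

-412.53 kJ


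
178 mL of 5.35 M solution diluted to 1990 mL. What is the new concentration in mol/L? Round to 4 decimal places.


Dilution: M1*V1 = M2*V2, solve for M2.
M2 = M1*V1 / V2
M2 = 5.35 * 178 / 1990
M2 = 952.3 / 1990
M2 = 0.47854271 mol/L, rounded to 4 dp:

0.4785 mol/L


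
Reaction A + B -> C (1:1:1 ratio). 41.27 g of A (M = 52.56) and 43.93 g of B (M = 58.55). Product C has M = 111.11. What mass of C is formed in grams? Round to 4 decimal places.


Find moles of each reactant; the smaller value is the limiting reagent in a 1:1:1 reaction, so moles_C equals moles of the limiter.
n_A = mass_A / M_A = 41.27 / 52.56 = 0.785198 mol
n_B = mass_B / M_B = 43.93 / 58.55 = 0.750299 mol
Limiting reagent: B (smaller), n_limiting = 0.750299 mol
mass_C = n_limiting * M_C = 0.750299 * 111.11
mass_C = 83.36572189 g, rounded to 4 dp:

83.3657 g


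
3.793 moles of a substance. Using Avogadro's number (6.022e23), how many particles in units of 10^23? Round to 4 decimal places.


N = n * NA, then divide by 1e23 for the requested units.
N / 1e23 = n * 6.022
N / 1e23 = 3.793 * 6.022
N / 1e23 = 22.841446, rounded to 4 dp:

22.8414


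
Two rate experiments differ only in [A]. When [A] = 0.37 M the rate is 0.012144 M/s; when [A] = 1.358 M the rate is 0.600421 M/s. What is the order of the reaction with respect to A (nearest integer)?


Rate is proportional to [A]^n, so rate2/rate1 = ([A]2/[A]1)^n. Take logs to solve for n.
rate2/rate1 = 0.600421 / 0.012144 = 49.4418
[A]2/[A]1 = 1.358 / 0.37 = 3.6703
n = ln(49.4418) / ln(3.6703) = 3.0
Nearest integer order:

3


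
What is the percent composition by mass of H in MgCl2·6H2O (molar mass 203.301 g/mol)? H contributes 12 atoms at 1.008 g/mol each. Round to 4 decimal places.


pct = 100 * (n_elem * M_elem) / M_total
mass_contribution = 12 * 1.008 = 12.096 g/mol
pct = 100 * 12.096 / 203.301
pct = 5.94979857 %, rounded to 4 dp:

5.9498 %


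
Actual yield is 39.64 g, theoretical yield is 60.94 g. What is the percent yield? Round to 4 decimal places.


% yield = 100 * actual / theoretical
% yield = 100 * 39.64 / 60.94
% yield = 65.04758779 %, rounded to 4 dp:

65.0476 %


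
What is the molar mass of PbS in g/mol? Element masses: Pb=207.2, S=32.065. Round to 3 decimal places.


M = sum(count * atomic_mass) over atoms.
M = 1*207.2 + 1*32.065
M = 207.2 + 32.065
M = 239.265 g/mol, rounded to 3 dp:

239.265 g/mol


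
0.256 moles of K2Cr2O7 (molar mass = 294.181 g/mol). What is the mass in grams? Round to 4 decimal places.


mass = n * M
mass = 0.256 * 294.181
mass = 75.310336 g, rounded to 4 dp:

75.3103 g


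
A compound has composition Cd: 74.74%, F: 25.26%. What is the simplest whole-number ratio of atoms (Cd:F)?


Assume 100 g of compound, divide each mass% by atomic mass to get moles, then normalize by the smallest to get a raw atom ratio.
Moles per 100 g: Cd: 74.74/112.414 = 0.6649, F: 25.26/18.998 = 1.3296
Raw ratio (divide by min = 0.6649): Cd: 1.0, F: 2.0
Multiply by 1 to clear fractions: Cd: 1.0 ~= 1, F: 2.0 ~= 2
Reduce by GCD to get the simplest whole-number ratio:

1:2


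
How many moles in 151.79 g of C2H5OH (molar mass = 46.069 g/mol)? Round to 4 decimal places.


n = mass / M
n = 151.79 / 46.069
n = 3.29484035 mol, rounded to 4 dp:

3.2948 mol


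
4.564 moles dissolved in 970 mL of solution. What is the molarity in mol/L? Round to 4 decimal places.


Convert volume to liters: V_L = V_mL / 1000.
V_L = 970 / 1000 = 0.97 L
M = n / V_L = 4.564 / 0.97
M = 4.70515464 mol/L, rounded to 4 dp:

4.7052 mol/L


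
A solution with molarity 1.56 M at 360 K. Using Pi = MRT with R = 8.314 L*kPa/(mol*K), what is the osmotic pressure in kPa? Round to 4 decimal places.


Osmotic pressure (van't Hoff): Pi = M*R*T.
RT = 8.314 * 360 = 2993.04
Pi = 1.56 * 2993.04
Pi = 4669.1424 kPa, rounded to 4 dp:

4669.1424 kPa


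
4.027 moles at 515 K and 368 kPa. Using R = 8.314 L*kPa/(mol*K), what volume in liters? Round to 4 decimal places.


PV = nRT, solve for V = nRT / P.
nRT = 4.027 * 8.314 * 515 = 17242.4462
V = 17242.4462 / 368
V = 46.85447337 L, rounded to 4 dp:

46.8545 L


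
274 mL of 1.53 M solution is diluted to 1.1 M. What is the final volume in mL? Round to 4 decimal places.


Dilution: M1*V1 = M2*V2, solve for V2.
V2 = M1*V1 / M2
V2 = 1.53 * 274 / 1.1
V2 = 419.22 / 1.1
V2 = 381.10909091 mL, rounded to 4 dp:

381.1091 mL


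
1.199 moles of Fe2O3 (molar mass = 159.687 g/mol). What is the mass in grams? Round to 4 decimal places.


mass = n * M
mass = 1.199 * 159.687
mass = 191.464713 g, rounded to 4 dp:

191.4647 g


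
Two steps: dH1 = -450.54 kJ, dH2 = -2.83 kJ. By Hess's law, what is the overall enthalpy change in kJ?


Hess's law: enthalpy is a state function, so add the step enthalpies.
dH_total = dH1 + dH2 = -450.54 + (-2.83)
dH_total = -453.37 kJ:

-453.37 kJ


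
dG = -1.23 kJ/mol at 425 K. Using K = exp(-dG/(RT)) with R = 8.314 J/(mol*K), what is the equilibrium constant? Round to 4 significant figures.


dG is in kJ/mol; multiply by 1000 to match R in J/(mol*K).
RT = 8.314 * 425 = 3533.45 J/mol
exponent = -dG*1000 / (RT) = -(-1.23*1000) / 3533.45 = 0.34810171
K = exp(0.34810171)
K = 1.4163763, rounded to 4 significant figures:

1.416


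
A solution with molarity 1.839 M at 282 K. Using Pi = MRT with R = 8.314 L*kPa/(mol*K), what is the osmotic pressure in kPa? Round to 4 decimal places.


Osmotic pressure (van't Hoff): Pi = M*R*T.
RT = 8.314 * 282 = 2344.548
Pi = 1.839 * 2344.548
Pi = 4311.623772 kPa, rounded to 4 dp:

4311.6238 kPa


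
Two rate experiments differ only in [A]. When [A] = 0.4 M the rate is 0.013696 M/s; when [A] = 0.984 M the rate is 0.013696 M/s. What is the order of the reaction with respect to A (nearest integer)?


Rate is proportional to [A]^n, so rate2/rate1 = ([A]2/[A]1)^n. Take logs to solve for n.
rate2/rate1 = 0.013696 / 0.013696 = 1.0
[A]2/[A]1 = 0.984 / 0.4 = 2.46
n = ln(1.0) / ln(2.46) = 0.0
Nearest integer order:

0


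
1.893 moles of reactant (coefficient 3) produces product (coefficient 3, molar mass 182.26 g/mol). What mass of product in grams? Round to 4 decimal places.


Use the coefficient ratio to convert reactant moles to product moles, then multiply by the product's molar mass.
moles_P = moles_R * (coeff_P / coeff_R) = 1.893 * (3/3) = 1.893
mass_P = moles_P * M_P = 1.893 * 182.26
mass_P = 345.01818 g, rounded to 4 dp:

345.0182 g


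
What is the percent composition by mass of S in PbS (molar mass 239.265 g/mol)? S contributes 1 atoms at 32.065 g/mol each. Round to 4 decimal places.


pct = 100 * (n_elem * M_elem) / M_total
mass_contribution = 1 * 32.065 = 32.065 g/mol
pct = 100 * 32.065 / 239.265
pct = 13.40145863 %, rounded to 4 dp:

13.4015 %


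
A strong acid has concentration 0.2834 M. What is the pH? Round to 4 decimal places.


A strong acid dissociates completely, so [H+] equals the given concentration.
pH = -log10([H+]) = -log10(0.2834)
pH = 0.54760015, rounded to 4 dp:

0.5476


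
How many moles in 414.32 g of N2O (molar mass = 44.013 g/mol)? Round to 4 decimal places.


n = mass / M
n = 414.32 / 44.013
n = 9.41358235 mol, rounded to 4 dp:

9.4136 mol


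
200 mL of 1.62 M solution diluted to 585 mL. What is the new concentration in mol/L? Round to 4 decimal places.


Dilution: M1*V1 = M2*V2, solve for M2.
M2 = M1*V1 / V2
M2 = 1.62 * 200 / 585
M2 = 324.0 / 585
M2 = 0.55384615 mol/L, rounded to 4 dp:

0.5538 mol/L


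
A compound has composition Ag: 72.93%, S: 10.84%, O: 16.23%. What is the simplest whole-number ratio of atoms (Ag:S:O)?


Assume 100 g of compound, divide each mass% by atomic mass to get moles, then normalize by the smallest to get a raw atom ratio.
Moles per 100 g: Ag: 72.93/107.868 = 0.6761, S: 10.84/32.065 = 0.3381, O: 16.23/15.999 = 1.0144
Raw ratio (divide by min = 0.3381): Ag: 2.0, S: 1.0, O: 3.001
Multiply by 1 to clear fractions: Ag: 2.0 ~= 2, S: 1.0 ~= 1, O: 3.001 ~= 3
Reduce by GCD to get the simplest whole-number ratio:

2:1:3


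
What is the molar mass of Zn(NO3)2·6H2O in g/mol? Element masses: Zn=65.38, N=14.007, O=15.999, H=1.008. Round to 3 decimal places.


M = sum(count * atomic_mass) over atoms.
M = 1*65.38 + 2*14.007 + 12*15.999 + 12*1.008
M = 65.38 + 28.014 + 191.988 + 12.096
M = 297.478 g/mol, rounded to 3 dp:

297.478 g/mol


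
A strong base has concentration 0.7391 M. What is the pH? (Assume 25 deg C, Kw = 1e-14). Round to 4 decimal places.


A strong base dissociates completely, so [OH-] equals the given concentration.
pOH = -log10([OH-]) = -log10(0.7391) = 0.131297
pH = 14 - pOH = 14 - 0.131297
pH = 13.868703, rounded to 4 dp:

13.8687


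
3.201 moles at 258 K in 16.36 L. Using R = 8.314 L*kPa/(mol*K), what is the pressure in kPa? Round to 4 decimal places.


PV = nRT, solve for P = nRT / V.
nRT = 3.201 * 8.314 * 258 = 6866.1834
P = 6866.1834 / 16.36
P = 419.69336186 kPa, rounded to 4 dp:

419.6934 kPa


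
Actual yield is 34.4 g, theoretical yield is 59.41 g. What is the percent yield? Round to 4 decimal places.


% yield = 100 * actual / theoretical
% yield = 100 * 34.4 / 59.41
% yield = 57.90270998 %, rounded to 4 dp:

57.9027 %


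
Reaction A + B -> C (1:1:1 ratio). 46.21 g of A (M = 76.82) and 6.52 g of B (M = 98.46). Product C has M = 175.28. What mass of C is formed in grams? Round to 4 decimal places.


Find moles of each reactant; the smaller value is the limiting reagent in a 1:1:1 reaction, so moles_C equals moles of the limiter.
n_A = mass_A / M_A = 46.21 / 76.82 = 0.601536 mol
n_B = mass_B / M_B = 6.52 / 98.46 = 0.06622 mol
Limiting reagent: B (smaller), n_limiting = 0.06622 mol
mass_C = n_limiting * M_C = 0.06622 * 175.28
mass_C = 11.6070416 g, rounded to 4 dp:

11.6070 g


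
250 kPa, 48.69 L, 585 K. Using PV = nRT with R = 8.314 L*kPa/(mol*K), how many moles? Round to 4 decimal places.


PV = nRT, solve for n = PV / (RT).
PV = 250 * 48.69 = 12172.5
RT = 8.314 * 585 = 4863.69
n = 12172.5 / 4863.69
n = 2.50272941 mol, rounded to 4 dp:

2.5027 mol


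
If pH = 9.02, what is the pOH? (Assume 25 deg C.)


At 25 deg C, pH + pOH = 14.
pOH = 14 - pH = 14 - 9.02
pOH = 4.98:

4.98


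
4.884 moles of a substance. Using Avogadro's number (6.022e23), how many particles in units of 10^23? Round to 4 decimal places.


N = n * NA, then divide by 1e23 for the requested units.
N / 1e23 = n * 6.022
N / 1e23 = 4.884 * 6.022
N / 1e23 = 29.411448, rounded to 4 dp:

29.4114


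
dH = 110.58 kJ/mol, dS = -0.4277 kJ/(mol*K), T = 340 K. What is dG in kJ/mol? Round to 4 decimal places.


Gibbs: dG = dH - T*dS (consistent units, dS already in kJ/(mol*K)).
T*dS = 340 * -0.4277 = -145.418
dG = 110.58 - (-145.418)
dG = 255.998 kJ/mol, rounded to 4 dp:

255.9980 kJ/mol


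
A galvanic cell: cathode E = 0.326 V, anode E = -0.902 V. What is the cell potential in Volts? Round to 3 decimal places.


Standard cell potential: E_cell = E_cathode - E_anode.
E_cell = 0.326 - (-0.902)
E_cell = 1.228 V, rounded to 3 dp:

1.228 V


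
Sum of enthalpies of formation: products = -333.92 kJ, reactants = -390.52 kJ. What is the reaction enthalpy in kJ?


dH_rxn = sum(dH_f products) - sum(dH_f reactants)
dH_rxn = -333.92 - (-390.52)
dH_rxn = 56.6 kJ:

56.60 kJ


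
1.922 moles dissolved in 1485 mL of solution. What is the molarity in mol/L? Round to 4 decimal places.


Convert volume to liters: V_L = V_mL / 1000.
V_L = 1485 / 1000 = 1.485 L
M = n / V_L = 1.922 / 1.485
M = 1.29427609 mol/L, rounded to 4 dp:

1.2943 mol/L


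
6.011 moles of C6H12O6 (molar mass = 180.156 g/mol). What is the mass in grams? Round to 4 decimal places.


mass = n * M
mass = 6.011 * 180.156
mass = 1082.917716 g, rounded to 4 dp:

1082.9177 g


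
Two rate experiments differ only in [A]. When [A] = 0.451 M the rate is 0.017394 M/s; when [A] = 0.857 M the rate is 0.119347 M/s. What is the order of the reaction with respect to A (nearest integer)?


Rate is proportional to [A]^n, so rate2/rate1 = ([A]2/[A]1)^n. Take logs to solve for n.
rate2/rate1 = 0.119347 / 0.017394 = 6.8614
[A]2/[A]1 = 0.857 / 0.451 = 1.9002
n = ln(6.8614) / ln(1.9002) = 3.0
Nearest integer order:

3


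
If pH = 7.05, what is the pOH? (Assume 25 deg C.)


At 25 deg C, pH + pOH = 14.
pOH = 14 - pH = 14 - 7.05
pOH = 6.95:

6.95


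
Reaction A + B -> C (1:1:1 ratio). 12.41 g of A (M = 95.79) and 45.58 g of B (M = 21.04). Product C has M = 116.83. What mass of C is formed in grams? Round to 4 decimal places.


Find moles of each reactant; the smaller value is the limiting reagent in a 1:1:1 reaction, so moles_C equals moles of the limiter.
n_A = mass_A / M_A = 12.41 / 95.79 = 0.129554 mol
n_B = mass_B / M_B = 45.58 / 21.04 = 2.16635 mol
Limiting reagent: A (smaller), n_limiting = 0.129554 mol
mass_C = n_limiting * M_C = 0.129554 * 116.83
mass_C = 15.13579382 g, rounded to 4 dp:

15.1358 g


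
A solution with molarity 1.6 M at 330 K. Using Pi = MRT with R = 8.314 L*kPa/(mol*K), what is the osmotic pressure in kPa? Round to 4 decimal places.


Osmotic pressure (van't Hoff): Pi = M*R*T.
RT = 8.314 * 330 = 2743.62
Pi = 1.6 * 2743.62
Pi = 4389.792 kPa, rounded to 4 dp:

4389.7920 kPa


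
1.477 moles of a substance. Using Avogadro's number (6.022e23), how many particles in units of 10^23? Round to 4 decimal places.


N = n * NA, then divide by 1e23 for the requested units.
N / 1e23 = n * 6.022
N / 1e23 = 1.477 * 6.022
N / 1e23 = 8.894494, rounded to 4 dp:

8.8945


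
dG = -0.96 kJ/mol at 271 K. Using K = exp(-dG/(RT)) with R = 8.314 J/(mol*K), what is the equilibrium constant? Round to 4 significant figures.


dG is in kJ/mol; multiply by 1000 to match R in J/(mol*K).
RT = 8.314 * 271 = 2253.094 J/mol
exponent = -dG*1000 / (RT) = -(-0.96*1000) / 2253.094 = 0.42608076
K = exp(0.42608076)
K = 1.5312444, rounded to 4 significant figures:

1.531


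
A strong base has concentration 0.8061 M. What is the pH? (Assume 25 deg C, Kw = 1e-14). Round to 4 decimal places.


A strong base dissociates completely, so [OH-] equals the given concentration.
pOH = -log10([OH-]) = -log10(0.8061) = 0.093611
pH = 14 - pOH = 14 - 0.093611
pH = 13.906389, rounded to 4 dp:

13.9064


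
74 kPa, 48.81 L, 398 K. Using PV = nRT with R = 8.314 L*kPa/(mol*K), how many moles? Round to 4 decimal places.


PV = nRT, solve for n = PV / (RT).
PV = 74 * 48.81 = 3611.94
RT = 8.314 * 398 = 3308.972
n = 3611.94 / 3308.972
n = 1.09155955 mol, rounded to 4 dp:

1.0916 mol


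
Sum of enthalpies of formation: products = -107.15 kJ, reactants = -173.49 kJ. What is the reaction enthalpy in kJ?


dH_rxn = sum(dH_f products) - sum(dH_f reactants)
dH_rxn = -107.15 - (-173.49)
dH_rxn = 66.34 kJ:

66.34 kJ


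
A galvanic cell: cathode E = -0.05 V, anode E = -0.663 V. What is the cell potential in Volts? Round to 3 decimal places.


Standard cell potential: E_cell = E_cathode - E_anode.
E_cell = -0.05 - (-0.663)
E_cell = 0.613 V, rounded to 3 dp:

0.613 V


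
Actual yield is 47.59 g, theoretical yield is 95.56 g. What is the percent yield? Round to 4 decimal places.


% yield = 100 * actual / theoretical
% yield = 100 * 47.59 / 95.56
% yield = 49.80117204 %, rounded to 4 dp:

49.8012 %


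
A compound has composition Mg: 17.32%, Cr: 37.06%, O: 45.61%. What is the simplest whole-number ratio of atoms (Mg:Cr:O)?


Assume 100 g of compound, divide each mass% by atomic mass to get moles, then normalize by the smallest to get a raw atom ratio.
Moles per 100 g: Mg: 17.32/24.305 = 0.7126, Cr: 37.06/51.996 = 0.7127, O: 45.61/15.999 = 2.8508
Raw ratio (divide by min = 0.7126): Mg: 1.0, Cr: 1.0, O: 4.001
Multiply by 1 to clear fractions: Mg: 1.0 ~= 1, Cr: 1.0 ~= 1, O: 4.001 ~= 4
Reduce by GCD to get the simplest whole-number ratio:

1:1:4


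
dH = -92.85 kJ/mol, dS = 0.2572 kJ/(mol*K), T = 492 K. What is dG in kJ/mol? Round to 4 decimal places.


Gibbs: dG = dH - T*dS (consistent units, dS already in kJ/(mol*K)).
T*dS = 492 * 0.2572 = 126.5424
dG = -92.85 - (126.5424)
dG = -219.3924 kJ/mol, rounded to 4 dp:

-219.3924 kJ/mol


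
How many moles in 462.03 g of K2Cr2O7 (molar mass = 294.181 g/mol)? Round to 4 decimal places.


n = mass / M
n = 462.03 / 294.181
n = 1.5705637 mol, rounded to 4 dp:

1.5706 mol


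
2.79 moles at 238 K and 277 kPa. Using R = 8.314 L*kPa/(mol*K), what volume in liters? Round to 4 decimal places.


PV = nRT, solve for V = nRT / P.
nRT = 2.79 * 8.314 * 238 = 5520.6623
V = 5520.6623 / 277
V = 19.93018881 L, rounded to 4 dp:

19.9302 L


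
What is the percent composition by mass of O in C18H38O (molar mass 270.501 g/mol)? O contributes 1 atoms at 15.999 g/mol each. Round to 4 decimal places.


pct = 100 * (n_elem * M_elem) / M_total
mass_contribution = 1 * 15.999 = 15.999 g/mol
pct = 100 * 15.999 / 270.501
pct = 5.91458072 %, rounded to 4 dp:

5.9146 %


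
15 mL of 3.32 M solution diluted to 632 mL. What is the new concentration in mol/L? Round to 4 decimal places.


Dilution: M1*V1 = M2*V2, solve for M2.
M2 = M1*V1 / V2
M2 = 3.32 * 15 / 632
M2 = 49.8 / 632
M2 = 0.07879747 mol/L, rounded to 4 dp:

0.0788 mol/L


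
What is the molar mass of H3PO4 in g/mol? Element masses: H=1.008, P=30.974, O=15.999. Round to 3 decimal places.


M = sum(count * atomic_mass) over atoms.
M = 3*1.008 + 1*30.974 + 4*15.999
M = 3.024 + 30.974 + 63.996
M = 97.994 g/mol, rounded to 3 dp:

97.994 g/mol


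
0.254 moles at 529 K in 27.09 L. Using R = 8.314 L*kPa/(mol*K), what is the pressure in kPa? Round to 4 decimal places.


PV = nRT, solve for P = nRT / V.
nRT = 0.254 * 8.314 * 529 = 1117.1189
P = 1117.1189 / 27.09
P = 41.23731635 kPa, rounded to 4 dp:

41.2373 kPa


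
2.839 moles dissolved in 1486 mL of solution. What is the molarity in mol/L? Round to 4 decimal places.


Convert volume to liters: V_L = V_mL / 1000.
V_L = 1486 / 1000 = 1.486 L
M = n / V_L = 2.839 / 1.486
M = 1.91049798 mol/L, rounded to 4 dp:

1.9105 mol/L


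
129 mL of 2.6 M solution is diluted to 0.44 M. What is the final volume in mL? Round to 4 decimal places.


Dilution: M1*V1 = M2*V2, solve for V2.
V2 = M1*V1 / M2
V2 = 2.6 * 129 / 0.44
V2 = 335.4 / 0.44
V2 = 762.27272727 mL, rounded to 4 dp:

762.2727 mL


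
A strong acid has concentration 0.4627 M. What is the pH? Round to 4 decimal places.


A strong acid dissociates completely, so [H+] equals the given concentration.
pH = -log10([H+]) = -log10(0.4627)
pH = 0.3347005, rounded to 4 dp:

0.3347


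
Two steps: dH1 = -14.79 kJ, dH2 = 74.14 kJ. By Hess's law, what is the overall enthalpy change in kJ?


Hess's law: enthalpy is a state function, so add the step enthalpies.
dH_total = dH1 + dH2 = -14.79 + (74.14)
dH_total = 59.35 kJ:

59.35 kJ


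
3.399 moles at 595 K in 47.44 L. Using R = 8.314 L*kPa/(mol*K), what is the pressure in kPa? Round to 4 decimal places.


PV = nRT, solve for P = nRT / V.
nRT = 3.399 * 8.314 * 595 = 16814.2752
P = 16814.2752 / 47.44
P = 354.43244519 kPa, rounded to 4 dp:

354.4324 kPa


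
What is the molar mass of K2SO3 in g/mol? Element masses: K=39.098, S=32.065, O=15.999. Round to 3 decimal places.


M = sum(count * atomic_mass) over atoms.
M = 2*39.098 + 1*32.065 + 3*15.999
M = 78.196 + 32.065 + 47.997
M = 158.258 g/mol, rounded to 3 dp:

158.258 g/mol


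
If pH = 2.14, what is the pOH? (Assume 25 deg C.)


At 25 deg C, pH + pOH = 14.
pOH = 14 - pH = 14 - 2.14
pOH = 11.86:

11.86


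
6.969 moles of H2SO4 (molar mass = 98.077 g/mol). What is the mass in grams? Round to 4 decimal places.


mass = n * M
mass = 6.969 * 98.077
mass = 683.498613 g, rounded to 4 dp:

683.4986 g


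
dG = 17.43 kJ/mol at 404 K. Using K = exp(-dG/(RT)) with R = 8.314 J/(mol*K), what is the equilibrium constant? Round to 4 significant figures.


dG is in kJ/mol; multiply by 1000 to match R in J/(mol*K).
RT = 8.314 * 404 = 3358.856 J/mol
exponent = -dG*1000 / (RT) = -(17.43*1000) / 3358.856 = -5.18926682
K = exp(-5.18926682)
K = 0.0055760936, rounded to 4 significant figures:

0.005576


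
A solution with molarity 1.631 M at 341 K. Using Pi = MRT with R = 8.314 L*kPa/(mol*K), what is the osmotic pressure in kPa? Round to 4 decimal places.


Osmotic pressure (van't Hoff): Pi = M*R*T.
RT = 8.314 * 341 = 2835.074
Pi = 1.631 * 2835.074
Pi = 4624.005694 kPa, rounded to 4 dp:

4624.0057 kPa


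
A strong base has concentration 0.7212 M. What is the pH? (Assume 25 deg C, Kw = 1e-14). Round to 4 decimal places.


A strong base dissociates completely, so [OH-] equals the given concentration.
pOH = -log10([OH-]) = -log10(0.7212) = 0.141944
pH = 14 - pOH = 14 - 0.141944
pH = 13.858056, rounded to 4 dp:

13.8581


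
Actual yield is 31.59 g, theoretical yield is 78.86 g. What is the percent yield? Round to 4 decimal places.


% yield = 100 * actual / theoretical
% yield = 100 * 31.59 / 78.86
% yield = 40.05833122 %, rounded to 4 dp:

40.0583 %


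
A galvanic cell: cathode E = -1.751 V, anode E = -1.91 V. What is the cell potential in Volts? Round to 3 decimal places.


Standard cell potential: E_cell = E_cathode - E_anode.
E_cell = -1.751 - (-1.91)
E_cell = 0.159 V, rounded to 3 dp:

0.159 V


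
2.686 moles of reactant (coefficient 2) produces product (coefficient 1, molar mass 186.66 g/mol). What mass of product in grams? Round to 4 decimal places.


Use the coefficient ratio to convert reactant moles to product moles, then multiply by the product's molar mass.
moles_P = moles_R * (coeff_P / coeff_R) = 2.686 * (1/2) = 1.343
mass_P = moles_P * M_P = 1.343 * 186.66
mass_P = 250.68438 g, rounded to 4 dp:

250.6844 g


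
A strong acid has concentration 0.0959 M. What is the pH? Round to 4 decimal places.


A strong acid dissociates completely, so [H+] equals the given concentration.
pH = -log10([H+]) = -log10(0.0959)
pH = 1.01818139, rounded to 4 dp:

1.0182


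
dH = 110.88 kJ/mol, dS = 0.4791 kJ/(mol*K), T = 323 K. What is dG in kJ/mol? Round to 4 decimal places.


Gibbs: dG = dH - T*dS (consistent units, dS already in kJ/(mol*K)).
T*dS = 323 * 0.4791 = 154.7493
dG = 110.88 - (154.7493)
dG = -43.8693 kJ/mol, rounded to 4 dp:

-43.8693 kJ/mol


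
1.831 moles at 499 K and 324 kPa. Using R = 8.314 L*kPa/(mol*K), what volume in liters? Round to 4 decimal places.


PV = nRT, solve for V = nRT / P.
nRT = 1.831 * 8.314 * 499 = 7596.2441
V = 7596.2441 / 324
V = 23.44519784 L, rounded to 4 dp:

23.4452 L


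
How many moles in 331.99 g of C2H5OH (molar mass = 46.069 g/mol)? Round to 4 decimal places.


n = mass / M
n = 331.99 / 46.069
n = 7.20636437 mol, rounded to 4 dp:

7.2064 mol


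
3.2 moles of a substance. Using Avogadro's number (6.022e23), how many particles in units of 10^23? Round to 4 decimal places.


N = n * NA, then divide by 1e23 for the requested units.
N / 1e23 = n * 6.022
N / 1e23 = 3.2 * 6.022
N / 1e23 = 19.2704, rounded to 4 dp:

19.2704


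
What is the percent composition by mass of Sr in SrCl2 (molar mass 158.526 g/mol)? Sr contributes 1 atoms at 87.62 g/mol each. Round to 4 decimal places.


pct = 100 * (n_elem * M_elem) / M_total
mass_contribution = 1 * 87.62 = 87.62 g/mol
pct = 100 * 87.62 / 158.526
pct = 55.27169045 %, rounded to 4 dp:

55.2717 %


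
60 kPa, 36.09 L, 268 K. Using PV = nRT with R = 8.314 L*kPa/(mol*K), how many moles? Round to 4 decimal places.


PV = nRT, solve for n = PV / (RT).
PV = 60 * 36.09 = 2165.4
RT = 8.314 * 268 = 2228.152
n = 2165.4 / 2228.152
n = 0.97183675 mol, rounded to 4 dp:

0.9718 mol


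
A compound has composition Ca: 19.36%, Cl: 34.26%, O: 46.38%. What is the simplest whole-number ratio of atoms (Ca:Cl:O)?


Assume 100 g of compound, divide each mass% by atomic mass to get moles, then normalize by the smallest to get a raw atom ratio.
Moles per 100 g: Ca: 19.36/40.078 = 0.4831, Cl: 34.26/35.453 = 0.9663, O: 46.38/15.999 = 2.8989
Raw ratio (divide by min = 0.4831): Ca: 1.0, Cl: 2.0, O: 6.001
Multiply by 1 to clear fractions: Ca: 1.0 ~= 1, Cl: 2.0 ~= 2, O: 6.001 ~= 6
Reduce by GCD to get the simplest whole-number ratio:

1:2:6


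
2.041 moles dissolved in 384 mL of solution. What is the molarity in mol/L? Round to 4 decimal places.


Convert volume to liters: V_L = V_mL / 1000.
V_L = 384 / 1000 = 0.384 L
M = n / V_L = 2.041 / 0.384
M = 5.31510417 mol/L, rounded to 4 dp:

5.3151 mol/L


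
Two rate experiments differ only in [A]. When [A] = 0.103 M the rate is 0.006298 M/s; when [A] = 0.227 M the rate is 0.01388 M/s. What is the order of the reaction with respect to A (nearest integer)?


Rate is proportional to [A]^n, so rate2/rate1 = ([A]2/[A]1)^n. Take logs to solve for n.
rate2/rate1 = 0.01388 / 0.006298 = 2.2039
[A]2/[A]1 = 0.227 / 0.103 = 2.2039
n = ln(2.2039) / ln(2.2039) = 1.0
Nearest integer order:

1


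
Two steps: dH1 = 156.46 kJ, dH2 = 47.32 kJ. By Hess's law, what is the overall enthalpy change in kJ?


Hess's law: enthalpy is a state function, so add the step enthalpies.
dH_total = dH1 + dH2 = 156.46 + (47.32)
dH_total = 203.78 kJ:

203.78 kJ


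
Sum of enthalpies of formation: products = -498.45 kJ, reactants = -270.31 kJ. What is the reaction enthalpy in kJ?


dH_rxn = sum(dH_f products) - sum(dH_f reactants)
dH_rxn = -498.45 - (-270.31)
dH_rxn = -228.14 kJ:

-228.14 kJ


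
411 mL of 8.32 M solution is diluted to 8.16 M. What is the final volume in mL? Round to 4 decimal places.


Dilution: M1*V1 = M2*V2, solve for V2.
V2 = M1*V1 / M2
V2 = 8.32 * 411 / 8.16
V2 = 3419.52 / 8.16
V2 = 419.05882353 mL, rounded to 4 dp:

419.0588 mL


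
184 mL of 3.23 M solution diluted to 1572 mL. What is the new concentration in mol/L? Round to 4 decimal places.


Dilution: M1*V1 = M2*V2, solve for M2.
M2 = M1*V1 / V2
M2 = 3.23 * 184 / 1572
M2 = 594.32 / 1572
M2 = 0.37806616 mol/L, rounded to 4 dp:

0.3781 mol/L


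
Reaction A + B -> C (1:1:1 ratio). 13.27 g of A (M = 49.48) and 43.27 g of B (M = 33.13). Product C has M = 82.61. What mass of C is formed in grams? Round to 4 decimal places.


Find moles of each reactant; the smaller value is the limiting reagent in a 1:1:1 reaction, so moles_C equals moles of the limiter.
n_A = mass_A / M_A = 13.27 / 49.48 = 0.268189 mol
n_B = mass_B / M_B = 43.27 / 33.13 = 1.306067 mol
Limiting reagent: A (smaller), n_limiting = 0.268189 mol
mass_C = n_limiting * M_C = 0.268189 * 82.61
mass_C = 22.15509329 g, rounded to 4 dp:

22.1551 g


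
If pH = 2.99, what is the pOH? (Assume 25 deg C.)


At 25 deg C, pH + pOH = 14.
pOH = 14 - pH = 14 - 2.99
pOH = 11.01:

11.01


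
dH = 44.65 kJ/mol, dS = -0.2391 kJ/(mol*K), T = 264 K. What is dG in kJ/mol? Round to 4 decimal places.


Gibbs: dG = dH - T*dS (consistent units, dS already in kJ/(mol*K)).
T*dS = 264 * -0.2391 = -63.1224
dG = 44.65 - (-63.1224)
dG = 107.7724 kJ/mol, rounded to 4 dp:

107.7724 kJ/mol


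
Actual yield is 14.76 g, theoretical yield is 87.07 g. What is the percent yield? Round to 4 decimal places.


% yield = 100 * actual / theoretical
% yield = 100 * 14.76 / 87.07
% yield = 16.9518778 %, rounded to 4 dp:

16.9519 %


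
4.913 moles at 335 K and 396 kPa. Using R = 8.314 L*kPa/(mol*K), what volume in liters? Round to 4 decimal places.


PV = nRT, solve for V = nRT / P.
nRT = 4.913 * 8.314 * 335 = 13683.6385
V = 13683.6385 / 396
V = 34.55464268 L, rounded to 4 dp:

34.5546 L


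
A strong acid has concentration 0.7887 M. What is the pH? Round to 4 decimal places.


A strong acid dissociates completely, so [H+] equals the given concentration.
pH = -log10([H+]) = -log10(0.7887)
pH = 0.10308816, rounded to 4 dp:

0.1031


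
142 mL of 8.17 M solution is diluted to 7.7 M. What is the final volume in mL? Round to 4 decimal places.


Dilution: M1*V1 = M2*V2, solve for V2.
V2 = M1*V1 / M2
V2 = 8.17 * 142 / 7.7
V2 = 1160.14 / 7.7
V2 = 150.66753247 mL, rounded to 4 dp:

150.6675 mL


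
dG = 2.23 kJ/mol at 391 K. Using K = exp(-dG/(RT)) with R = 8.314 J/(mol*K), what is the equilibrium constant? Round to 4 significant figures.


dG is in kJ/mol; multiply by 1000 to match R in J/(mol*K).
RT = 8.314 * 391 = 3250.774 J/mol
exponent = -dG*1000 / (RT) = -(2.23*1000) / 3250.774 = -0.68599047
K = exp(-0.68599047)
K = 0.50359119, rounded to 4 significant figures:

0.5036


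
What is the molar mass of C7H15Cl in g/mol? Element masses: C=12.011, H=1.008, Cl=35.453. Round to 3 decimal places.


M = sum(count * atomic_mass) over atoms.
M = 7*12.011 + 15*1.008 + 1*35.453
M = 84.077 + 15.12 + 35.453
M = 134.65 g/mol, rounded to 3 dp:

134.650 g/mol


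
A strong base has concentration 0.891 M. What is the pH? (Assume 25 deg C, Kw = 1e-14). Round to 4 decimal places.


A strong base dissociates completely, so [OH-] equals the given concentration.
pOH = -log10([OH-]) = -log10(0.891) = 0.050122
pH = 14 - pOH = 14 - 0.050122
pH = 13.949878, rounded to 4 dp:

13.9499


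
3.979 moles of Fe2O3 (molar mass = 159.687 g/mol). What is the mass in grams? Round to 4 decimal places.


mass = n * M
mass = 3.979 * 159.687
mass = 635.394573 g, rounded to 4 dp:

635.3946 g


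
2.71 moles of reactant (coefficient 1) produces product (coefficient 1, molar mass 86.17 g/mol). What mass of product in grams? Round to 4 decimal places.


Use the coefficient ratio to convert reactant moles to product moles, then multiply by the product's molar mass.
moles_P = moles_R * (coeff_P / coeff_R) = 2.71 * (1/1) = 2.71
mass_P = moles_P * M_P = 2.71 * 86.17
mass_P = 233.5207 g, rounded to 4 dp:

233.5207 g


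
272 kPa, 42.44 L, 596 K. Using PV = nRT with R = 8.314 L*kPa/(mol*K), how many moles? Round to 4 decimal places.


PV = nRT, solve for n = PV / (RT).
PV = 272 * 42.44 = 11543.68
RT = 8.314 * 596 = 4955.144
n = 11543.68 / 4955.144
n = 2.32963563 mol, rounded to 4 dp:

2.3296 mol


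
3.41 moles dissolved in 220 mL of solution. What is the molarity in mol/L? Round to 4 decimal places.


Convert volume to liters: V_L = V_mL / 1000.
V_L = 220 / 1000 = 0.22 L
M = n / V_L = 3.41 / 0.22
M = 15.5 mol/L, rounded to 4 dp:

15.5000 mol/L


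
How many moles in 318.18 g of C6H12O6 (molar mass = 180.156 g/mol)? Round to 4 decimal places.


n = mass / M
n = 318.18 / 180.156
n = 1.76613602 mol, rounded to 4 dp:

1.7661 mol


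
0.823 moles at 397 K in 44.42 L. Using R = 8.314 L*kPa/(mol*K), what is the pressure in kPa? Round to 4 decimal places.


PV = nRT, solve for P = nRT / V.
nRT = 0.823 * 8.314 * 397 = 2716.4415
P = 2716.4415 / 44.42
P = 61.15356821 kPa, rounded to 4 dp:

61.1536 kPa


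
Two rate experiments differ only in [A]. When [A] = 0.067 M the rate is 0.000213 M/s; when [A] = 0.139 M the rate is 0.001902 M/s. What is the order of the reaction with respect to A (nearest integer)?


Rate is proportional to [A]^n, so rate2/rate1 = ([A]2/[A]1)^n. Take logs to solve for n.
rate2/rate1 = 0.001902 / 0.000213 = 8.9296
[A]2/[A]1 = 0.139 / 0.067 = 2.0746
n = ln(8.9296) / ln(2.0746) = 3.0
Nearest integer order:

3


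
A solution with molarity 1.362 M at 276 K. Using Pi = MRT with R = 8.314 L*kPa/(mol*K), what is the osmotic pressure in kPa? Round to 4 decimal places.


Osmotic pressure (van't Hoff): Pi = M*R*T.
RT = 8.314 * 276 = 2294.664
Pi = 1.362 * 2294.664
Pi = 3125.332368 kPa, rounded to 4 dp:

3125.3324 kPa


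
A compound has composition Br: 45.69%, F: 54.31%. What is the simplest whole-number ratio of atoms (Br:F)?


Assume 100 g of compound, divide each mass% by atomic mass to get moles, then normalize by the smallest to get a raw atom ratio.
Moles per 100 g: Br: 45.69/79.904 = 0.5718, F: 54.31/18.998 = 2.8587
Raw ratio (divide by min = 0.5718): Br: 1.0, F: 4.999
Multiply by 1 to clear fractions: Br: 1.0 ~= 1, F: 4.999 ~= 5
Reduce by GCD to get the simplest whole-number ratio:

1:5


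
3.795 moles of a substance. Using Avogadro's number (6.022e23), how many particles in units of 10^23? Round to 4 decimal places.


N = n * NA, then divide by 1e23 for the requested units.
N / 1e23 = n * 6.022
N / 1e23 = 3.795 * 6.022
N / 1e23 = 22.85349, rounded to 4 dp:

22.8535


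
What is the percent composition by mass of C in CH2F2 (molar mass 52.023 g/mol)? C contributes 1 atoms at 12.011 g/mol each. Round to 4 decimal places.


pct = 100 * (n_elem * M_elem) / M_total
mass_contribution = 1 * 12.011 = 12.011 g/mol
pct = 100 * 12.011 / 52.023
pct = 23.08786498 %, rounded to 4 dp:

23.0879 %


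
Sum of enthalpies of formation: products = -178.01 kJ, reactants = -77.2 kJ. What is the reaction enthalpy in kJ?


dH_rxn = sum(dH_f products) - sum(dH_f reactants)
dH_rxn = -178.01 - (-77.2)
dH_rxn = -100.81 kJ:

-100.81 kJ


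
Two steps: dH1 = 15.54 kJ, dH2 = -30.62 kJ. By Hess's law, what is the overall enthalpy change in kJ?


Hess's law: enthalpy is a state function, so add the step enthalpies.
dH_total = dH1 + dH2 = 15.54 + (-30.62)
dH_total = -15.08 kJ:

-15.08 kJ


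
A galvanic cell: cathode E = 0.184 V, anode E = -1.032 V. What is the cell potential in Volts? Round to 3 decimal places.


Standard cell potential: E_cell = E_cathode - E_anode.
E_cell = 0.184 - (-1.032)
E_cell = 1.216 V, rounded to 3 dp:

1.216 V


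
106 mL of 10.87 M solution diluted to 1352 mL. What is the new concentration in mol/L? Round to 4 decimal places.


Dilution: M1*V1 = M2*V2, solve for M2.
M2 = M1*V1 / V2
M2 = 10.87 * 106 / 1352
M2 = 1152.22 / 1352
M2 = 0.85223373 mol/L, rounded to 4 dp:

0.8522 mol/L


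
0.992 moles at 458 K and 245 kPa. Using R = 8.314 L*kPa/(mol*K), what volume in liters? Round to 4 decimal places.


PV = nRT, solve for V = nRT / P.
nRT = 0.992 * 8.314 * 458 = 3777.3495
V = 3777.3495 / 245
V = 15.41775306 L, rounded to 4 dp:

15.4178 L


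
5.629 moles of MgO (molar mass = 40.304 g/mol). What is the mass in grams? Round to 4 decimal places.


mass = n * M
mass = 5.629 * 40.304
mass = 226.871216 g, rounded to 4 dp:

226.8712 g


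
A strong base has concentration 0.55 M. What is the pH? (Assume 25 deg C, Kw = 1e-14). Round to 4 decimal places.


A strong base dissociates completely, so [OH-] equals the given concentration.
pOH = -log10([OH-]) = -log10(0.55) = 0.259637
pH = 14 - pOH = 14 - 0.259637
pH = 13.740363, rounded to 4 dp:

13.7404


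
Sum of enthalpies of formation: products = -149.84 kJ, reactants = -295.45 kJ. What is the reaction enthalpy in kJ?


dH_rxn = sum(dH_f products) - sum(dH_f reactants)
dH_rxn = -149.84 - (-295.45)
dH_rxn = 145.61 kJ:

145.61 kJ


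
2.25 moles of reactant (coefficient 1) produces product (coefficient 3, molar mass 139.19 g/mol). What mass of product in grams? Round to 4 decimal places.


Use the coefficient ratio to convert reactant moles to product moles, then multiply by the product's molar mass.
moles_P = moles_R * (coeff_P / coeff_R) = 2.25 * (3/1) = 6.75
mass_P = moles_P * M_P = 6.75 * 139.19
mass_P = 939.5325 g, rounded to 4 dp:

939.5325 g
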